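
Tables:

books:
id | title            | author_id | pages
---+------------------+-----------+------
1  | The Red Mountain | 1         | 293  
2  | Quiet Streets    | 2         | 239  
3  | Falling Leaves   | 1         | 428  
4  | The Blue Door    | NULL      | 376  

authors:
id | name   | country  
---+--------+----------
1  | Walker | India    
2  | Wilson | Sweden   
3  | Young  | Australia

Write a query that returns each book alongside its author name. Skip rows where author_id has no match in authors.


INNER JOIN keeps only books rows whose author_id matches an id in authors. Walk through each book:
  - book 1 (The Red Mountain): author_id=1 -> matches Walker
  - book 2 (Quiet Streets): author_id=2 -> matches Wilson
  - book 3 (Falling Leaves): author_id=1 -> matches Walker
  - book 4 (The Blue Door): author_id=NULL, no match -> dropped
So 1 of 4 rows is dropped.

SQL:
SELECT a.title, b.name AS author
FROM books a
INNER JOIN authors b ON a.author_id = b.id

Result:
title            | author
-----------------+-------
The Red Mountain | Walker
Quiet Streets    | Wilson
Falling Leaves   | Walker


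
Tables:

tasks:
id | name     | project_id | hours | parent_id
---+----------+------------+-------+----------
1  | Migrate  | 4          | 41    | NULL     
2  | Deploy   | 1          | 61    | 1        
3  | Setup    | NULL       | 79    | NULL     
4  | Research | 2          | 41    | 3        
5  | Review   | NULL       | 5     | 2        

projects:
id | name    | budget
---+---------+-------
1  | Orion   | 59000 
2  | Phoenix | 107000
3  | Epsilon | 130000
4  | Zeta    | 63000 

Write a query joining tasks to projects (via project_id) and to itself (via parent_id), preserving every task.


Two LEFT JOINs from the same base table tasks: one to projects via project_id, one to tasks itself via parent_id. Both are LEFT so every task is preserved.
Match against projects:
  - task 1 (Migrate): project_id=4 -> matches Zeta
  - task 2 (Deploy): project_id=1 -> matches Orion
  - task 3 (Setup): project_id=NULL, no match -> kept with NULL
  - task 4 (Research): project_id=2 -> matches Phoenix
  - task 5 (Review): project_id=NULL, no match -> kept with NULL
Match against tasks (self):
  - task 1 (Migrate): parent_id=NULL -> NULL
  - task 2 (Deploy): parent_id=1 -> Migrate
  - task 3 (Setup): parent_id=NULL -> NULL
  - task 4 (Research): parent_id=3 -> Setup
  - task 5 (Review): parent_id=2 -> Deploy

SQL:
SELECT a.name, b.name AS project, c.name AS parent
FROM tasks a
LEFT JOIN projects b ON a.project_id = b.id
LEFT JOIN tasks c ON a.parent_id = c.id

Result:
name     | project | parent 
---------+---------+--------
Migrate  | Zeta    | NULL   
Deploy   | Orion   | Migrate
Setup    | NULL    | NULL   
Research | Phoenix | Setup  
Review   | NULL    | Deploy 


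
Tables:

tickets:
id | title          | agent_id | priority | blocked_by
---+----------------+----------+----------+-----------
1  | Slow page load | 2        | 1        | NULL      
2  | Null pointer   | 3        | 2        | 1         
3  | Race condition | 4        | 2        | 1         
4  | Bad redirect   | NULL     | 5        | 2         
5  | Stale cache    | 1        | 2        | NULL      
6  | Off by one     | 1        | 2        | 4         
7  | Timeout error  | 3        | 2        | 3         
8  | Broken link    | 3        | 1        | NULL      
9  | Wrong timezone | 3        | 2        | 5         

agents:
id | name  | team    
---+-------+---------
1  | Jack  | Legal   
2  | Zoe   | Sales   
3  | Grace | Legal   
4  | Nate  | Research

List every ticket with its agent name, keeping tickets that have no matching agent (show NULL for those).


LEFT JOIN keeps every row from tickets (the left table); where agent_id has no match in agents, the agent columns become NULL. Walk through each ticket:
  - ticket 1 (Slow page load): agent_id=2 -> matches Zoe
  - ticket 2 (Null pointer): agent_id=3 -> matches Grace
  - ticket 3 (Race condition): agent_id=4 -> matches Nate
  - ticket 4 (Bad redirect): agent_id=NULL, no match -> kept with NULL
  - ticket 5 (Stale cache): agent_id=1 -> matches Jack
  - ticket 6 (Off by one): agent_id=1 -> matches Jack
  - ticket 7 (Timeout error): agent_id=3 -> matches Grace
  - ticket 8 (Broken link): agent_id=3 -> matches Grace
  - ticket 9 (Wrong timezone): agent_id=3 -> matches Grace
All 9 rows appear; 1 has NULL agent.

SQL:
SELECT a.title, b.name AS agent
FROM tickets a
LEFT JOIN agents b ON a.agent_id = b.id

Result:
title          | agent
---------------+------
Slow page load | Zoe  
Null pointer   | Grace
Race condition | Nate 
Bad redirect   | NULL 
Stale cache    | Jack 
Off by one     | Jack 
Timeout error  | Grace
Broken link    | Grace
Wrong timezone | Grace


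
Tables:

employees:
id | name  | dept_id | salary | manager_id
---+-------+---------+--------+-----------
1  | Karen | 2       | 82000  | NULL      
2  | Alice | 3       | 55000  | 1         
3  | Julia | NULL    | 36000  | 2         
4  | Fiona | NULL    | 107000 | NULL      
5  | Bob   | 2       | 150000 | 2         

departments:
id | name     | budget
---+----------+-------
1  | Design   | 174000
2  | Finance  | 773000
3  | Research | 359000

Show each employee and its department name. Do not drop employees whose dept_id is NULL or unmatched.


LEFT JOIN keeps every row from employees (the left table); where dept_id has no match in departments, the department columns become NULL. Walk through each employee:
  - employee 1 (Karen): dept_id=2 -> matches Finance
  - employee 2 (Alice): dept_id=3 -> matches Research
  - employee 3 (Julia): dept_id=NULL, no match -> kept with NULL
  - employee 4 (Fiona): dept_id=NULL, no match -> kept with NULL
  - employee 5 (Bob): dept_id=2 -> matches Finance
All 5 rows appear; 2 have NULL department.

SQL:
SELECT a.name, b.name AS department
FROM employees a
LEFT JOIN departments b ON a.dept_id = b.id

Result:
name  | department
------+-----------
Karen | Finance   
Alice | Research  
Julia | NULL      
Fiona | NULL      
Bob   | Finance   


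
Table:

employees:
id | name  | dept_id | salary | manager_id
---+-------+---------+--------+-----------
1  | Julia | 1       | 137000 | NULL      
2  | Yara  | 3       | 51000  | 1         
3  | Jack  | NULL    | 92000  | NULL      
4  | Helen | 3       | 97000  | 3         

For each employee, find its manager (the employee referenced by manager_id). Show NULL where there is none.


This is a self-join: employees is joined to a second copy of itself, matching each row's manager_id to another row's id. Use LEFT JOIN so rows with manager_id=NULL are kept.
  - employee 1 (Julia): manager_id=NULL -> NULL
  - employee 2 (Yara): manager_id=1 -> Julia
  - employee 3 (Jack): manager_id=NULL -> NULL
  - employee 4 (Helen): manager_id=3 -> Jack

SQL:
SELECT a.name AS item, b.name AS manager
FROM employees a
LEFT JOIN employees b ON a.manager_id = b.id

Result:
item  | manager
------+--------
Julia | NULL   
Yara  | Julia  
Jack  | NULL   
Helen | Jack   


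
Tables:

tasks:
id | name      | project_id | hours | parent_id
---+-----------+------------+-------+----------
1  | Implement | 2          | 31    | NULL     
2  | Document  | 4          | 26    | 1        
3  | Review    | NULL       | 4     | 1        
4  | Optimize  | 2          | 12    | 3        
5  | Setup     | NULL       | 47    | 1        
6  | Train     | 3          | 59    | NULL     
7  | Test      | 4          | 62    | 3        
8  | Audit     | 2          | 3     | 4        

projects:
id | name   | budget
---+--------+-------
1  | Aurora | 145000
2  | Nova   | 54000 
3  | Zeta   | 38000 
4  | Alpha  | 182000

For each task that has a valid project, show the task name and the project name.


INNER JOIN keeps only tasks rows whose project_id matches an id in projects. Walk through each task:
  - task 1 (Implement): project_id=2 -> matches Nova
  - task 2 (Document): project_id=4 -> matches Alpha
  - task 3 (Review): project_id=NULL, no match -> dropped
  - task 4 (Optimize): project_id=2 -> matches Nova
  - task 5 (Setup): project_id=NULL, no match -> dropped
  - task 6 (Train): project_id=3 -> matches Zeta
  - task 7 (Test): project_id=4 -> matches Alpha
  - task 8 (Audit): project_id=2 -> matches Nova
So 2 of 8 rows are dropped.

SQL:
SELECT a.name, b.name AS project
FROM tasks a
INNER JOIN projects b ON a.project_id = b.id

Result:
name      | project
----------+--------
Implement | Nova   
Document  | Alpha  
Optimize  | Nova   
Train     | Zeta   
Test      | Alpha  
Audit     | Nova   


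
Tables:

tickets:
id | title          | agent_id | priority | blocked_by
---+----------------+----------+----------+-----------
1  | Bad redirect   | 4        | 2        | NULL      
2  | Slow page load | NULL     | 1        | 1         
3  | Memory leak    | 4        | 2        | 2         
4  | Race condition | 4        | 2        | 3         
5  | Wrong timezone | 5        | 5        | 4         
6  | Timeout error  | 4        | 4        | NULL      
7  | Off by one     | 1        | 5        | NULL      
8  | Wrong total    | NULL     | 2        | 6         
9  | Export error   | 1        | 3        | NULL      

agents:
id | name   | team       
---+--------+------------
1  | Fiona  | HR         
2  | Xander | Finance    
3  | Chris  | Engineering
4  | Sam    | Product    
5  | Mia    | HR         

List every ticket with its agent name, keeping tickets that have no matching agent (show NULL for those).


LEFT JOIN keeps every row from tickets (the left table); where agent_id has no match in agents, the agent columns become NULL. Walk through each ticket:
  - ticket 1 (Bad redirect): agent_id=4 -> matches Sam
  - ticket 2 (Slow page load): agent_id=NULL, no match -> kept with NULL
  - ticket 3 (Memory leak): agent_id=4 -> matches Sam
  - ticket 4 (Race condition): agent_id=4 -> matches Sam
  - ticket 5 (Wrong timezone): agent_id=5 -> matches Mia
  - ticket 6 (Timeout error): agent_id=4 -> matches Sam
  - ticket 7 (Off by one): agent_id=1 -> matches Fiona
  - ticket 8 (Wrong total): agent_id=NULL, no match -> kept with NULL
  - ticket 9 (Export error): agent_id=1 -> matches Fiona
All 9 rows appear; 2 have NULL agent.

SQL:
SELECT a.title, b.name AS agent
FROM tickets a
LEFT JOIN agents b ON a.agent_id = b.id

Result:
title          | agent
---------------+------
Bad redirect   | Sam  
Slow page load | NULL 
Memory leak    | Sam  
Race condition | Sam  
Wrong timezone | Mia  
Timeout error  | Sam  
Off by one     | Fiona
Wrong total    | NULL 
Export error   | Fiona


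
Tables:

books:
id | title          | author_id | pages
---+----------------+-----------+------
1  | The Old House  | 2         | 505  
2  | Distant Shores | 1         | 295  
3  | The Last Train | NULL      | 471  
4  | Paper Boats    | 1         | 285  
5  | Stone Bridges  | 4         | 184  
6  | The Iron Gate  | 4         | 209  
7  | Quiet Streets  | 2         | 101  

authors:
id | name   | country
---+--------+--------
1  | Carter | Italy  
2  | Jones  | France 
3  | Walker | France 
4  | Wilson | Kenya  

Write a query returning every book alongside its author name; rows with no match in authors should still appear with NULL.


LEFT JOIN keeps every row from books (the left table); where author_id has no match in authors, the author columns become NULL. Walk through each book:
  - book 1 (The Old House): author_id=2 -> matches Jones
  - book 2 (Distant Shores): author_id=1 -> matches Carter
  - book 3 (The Last Train): author_id=NULL, no match -> kept with NULL
  - book 4 (Paper Boats): author_id=1 -> matches Carter
  - book 5 (Stone Bridges): author_id=4 -> matches Wilson
  - book 6 (The Iron Gate): author_id=4 -> matches Wilson
  - book 7 (Quiet Streets): author_id=2 -> matches Jones
All 7 rows appear; 1 has NULL author.

SQL:
SELECT a.title, b.name AS author
FROM books a
LEFT JOIN authors b ON a.author_id = b.id

Result:
title          | author
---------------+-------
The Old House  | Jones 
Distant Shores | Carter
The Last Train | NULL  
Paper Boats    | Carter
Stone Bridges  | Wilson
The Iron Gate  | Wilson
Quiet Streets  | Jones 


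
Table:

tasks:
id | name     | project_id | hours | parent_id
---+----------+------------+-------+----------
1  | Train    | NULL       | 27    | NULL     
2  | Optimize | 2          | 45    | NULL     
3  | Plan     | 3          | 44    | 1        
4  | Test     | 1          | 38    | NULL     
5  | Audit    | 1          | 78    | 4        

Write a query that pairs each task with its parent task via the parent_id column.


This is a self-join: tasks is joined to a second copy of itself, matching each row's parent_id to another row's id. Use LEFT JOIN so rows with parent_id=NULL are kept.
  - task 1 (Train): parent_id=NULL -> NULL
  - task 2 (Optimize): parent_id=NULL -> NULL
  - task 3 (Plan): parent_id=1 -> Train
  - task 4 (Test): parent_id=NULL -> NULL
  - task 5 (Audit): parent_id=4 -> Test

SQL:
SELECT a.name AS item, b.name AS parent
FROM tasks a
LEFT JOIN tasks b ON a.parent_id = b.id

Result:
item     | parent
---------+-------
Train    | NULL  
Optimize | NULL  
Plan     | Train 
Test     | NULL  
Audit    | Test  


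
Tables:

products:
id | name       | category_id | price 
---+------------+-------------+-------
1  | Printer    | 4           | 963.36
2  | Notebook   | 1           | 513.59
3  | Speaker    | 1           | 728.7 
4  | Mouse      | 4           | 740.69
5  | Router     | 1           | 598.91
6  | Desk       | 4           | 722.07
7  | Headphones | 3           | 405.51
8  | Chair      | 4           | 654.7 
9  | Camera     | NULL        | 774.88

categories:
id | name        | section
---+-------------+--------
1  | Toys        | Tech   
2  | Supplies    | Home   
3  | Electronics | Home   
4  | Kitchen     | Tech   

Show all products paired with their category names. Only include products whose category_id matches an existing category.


INNER JOIN keeps only products rows whose category_id matches an id in categories. Walk through each product:
  - product 1 (Printer): category_id=4 -> matches Kitchen
  - product 2 (Notebook): category_id=1 -> matches Toys
  - product 3 (Speaker): category_id=1 -> matches Toys
  - product 4 (Mouse): category_id=4 -> matches Kitchen
  - product 5 (Router): category_id=1 -> matches Toys
  - product 6 (Desk): category_id=4 -> matches Kitchen
  - product 7 (Headphones): category_id=3 -> matches Electronics
  - product 8 (Chair): category_id=4 -> matches Kitchen
  - product 9 (Camera): category_id=NULL, no match -> dropped
So 1 of 9 rows is dropped.

SQL:
SELECT a.name, b.name AS category
FROM products a
INNER JOIN categories b ON a.category_id = b.id

Result:
name       | category   
-----------+------------
Printer    | Kitchen    
Notebook   | Toys       
Speaker    | Toys       
Mouse      | Kitchen    
Router     | Toys       
Desk       | Kitchen    
Headphones | Electronics
Chair      | Kitchen    


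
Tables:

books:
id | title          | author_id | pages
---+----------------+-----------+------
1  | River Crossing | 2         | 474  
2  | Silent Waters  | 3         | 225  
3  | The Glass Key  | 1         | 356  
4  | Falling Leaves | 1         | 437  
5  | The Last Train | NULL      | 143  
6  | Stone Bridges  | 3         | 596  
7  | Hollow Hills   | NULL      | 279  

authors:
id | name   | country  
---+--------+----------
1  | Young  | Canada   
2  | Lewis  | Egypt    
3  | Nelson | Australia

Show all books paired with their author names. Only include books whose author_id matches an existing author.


INNER JOIN keeps only books rows whose author_id matches an id in authors. Walk through each book:
  - book 1 (River Crossing): author_id=2 -> matches Lewis
  - book 2 (Silent Waters): author_id=3 -> matches Nelson
  - book 3 (The Glass Key): author_id=1 -> matches Young
  - book 4 (Falling Leaves): author_id=1 -> matches Young
  - book 5 (The Last Train): author_id=NULL, no match -> dropped
  - book 6 (Stone Bridges): author_id=3 -> matches Nelson
  - book 7 (Hollow Hills): author_id=NULL, no match -> dropped
So 2 of 7 rows are dropped.

SQL:
SELECT a.title, b.name AS author
FROM books a
INNER JOIN authors b ON a.author_id = b.id

Result:
title          | author
---------------+-------
River Crossing | Lewis 
Silent Waters  | Nelson
The Glass Key  | Young 
Falling Leaves | Young 
Stone Bridges  | Nelson


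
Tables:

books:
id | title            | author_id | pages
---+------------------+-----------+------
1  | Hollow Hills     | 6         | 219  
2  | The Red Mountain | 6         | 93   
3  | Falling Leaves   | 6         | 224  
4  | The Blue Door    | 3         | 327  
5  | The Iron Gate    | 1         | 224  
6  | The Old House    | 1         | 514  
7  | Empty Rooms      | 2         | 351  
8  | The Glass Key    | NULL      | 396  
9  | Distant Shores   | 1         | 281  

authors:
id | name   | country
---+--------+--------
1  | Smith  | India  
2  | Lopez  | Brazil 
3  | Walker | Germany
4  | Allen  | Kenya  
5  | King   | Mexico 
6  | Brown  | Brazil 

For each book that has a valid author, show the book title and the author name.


INNER JOIN keeps only books rows whose author_id matches an id in authors. Walk through each book:
  - book 1 (Hollow Hills): author_id=6 -> matches Brown
  - book 2 (The Red Mountain): author_id=6 -> matches Brown
  - book 3 (Falling Leaves): author_id=6 -> matches Brown
  - book 4 (The Blue Door): author_id=3 -> matches Walker
  - book 5 (The Iron Gate): author_id=1 -> matches Smith
  - book 6 (The Old House): author_id=1 -> matches Smith
  - book 7 (Empty Rooms): author_id=2 -> matches Lopez
  - book 8 (The Glass Key): author_id=NULL, no match -> dropped
  - book 9 (Distant Shores): author_id=1 -> matches Smith
So 1 of 9 rows is dropped.

SQL:
SELECT a.title, b.name AS author
FROM books a
INNER JOIN authors b ON a.author_id = b.id

Result:
title            | author
-----------------+-------
Hollow Hills     | Brown 
The Red Mountain | Brown 
Falling Leaves   | Brown 
The Blue Door    | Walker
The Iron Gate    | Smith 
The Old House    | Smith 
Empty Rooms      | Lopez 
Distant Shores   | Smith 


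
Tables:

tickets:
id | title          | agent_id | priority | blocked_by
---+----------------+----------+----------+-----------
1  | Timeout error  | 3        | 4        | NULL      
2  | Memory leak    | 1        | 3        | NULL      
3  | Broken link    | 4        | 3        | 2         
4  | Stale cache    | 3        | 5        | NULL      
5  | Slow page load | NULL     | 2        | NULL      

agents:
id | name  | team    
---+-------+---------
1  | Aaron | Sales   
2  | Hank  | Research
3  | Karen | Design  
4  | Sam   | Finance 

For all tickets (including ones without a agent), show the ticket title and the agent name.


LEFT JOIN keeps every row from tickets (the left table); where agent_id has no match in agents, the agent columns become NULL. Walk through each ticket:
  - ticket 1 (Timeout error): agent_id=3 -> matches Karen
  - ticket 2 (Memory leak): agent_id=1 -> matches Aaron
  - ticket 3 (Broken link): agent_id=4 -> matches Sam
  - ticket 4 (Stale cache): agent_id=3 -> matches Karen
  - ticket 5 (Slow page load): agent_id=NULL, no match -> kept with NULL
All 5 rows appear; 1 has NULL agent.

SQL:
SELECT a.title, b.name AS agent
FROM tickets a
LEFT JOIN agents b ON a.agent_id = b.id

Result:
title          | agent
---------------+------
Timeout error  | Karen
Memory leak    | Aaron
Broken link    | Sam  
Stale cache    | Karen
Slow page load | NULL 


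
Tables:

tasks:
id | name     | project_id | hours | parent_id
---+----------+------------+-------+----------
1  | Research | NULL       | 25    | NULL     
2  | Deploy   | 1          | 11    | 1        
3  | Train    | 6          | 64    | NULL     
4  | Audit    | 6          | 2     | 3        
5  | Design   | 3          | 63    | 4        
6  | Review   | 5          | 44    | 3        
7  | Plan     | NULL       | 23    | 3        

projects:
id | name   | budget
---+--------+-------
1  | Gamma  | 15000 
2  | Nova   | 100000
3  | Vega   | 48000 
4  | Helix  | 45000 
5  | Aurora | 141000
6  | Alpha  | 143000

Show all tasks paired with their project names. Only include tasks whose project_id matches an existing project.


INNER JOIN keeps only tasks rows whose project_id matches an id in projects. Walk through each task:
  - task 1 (Research): project_id=NULL, no match -> dropped
  - task 2 (Deploy): project_id=1 -> matches Gamma
  - task 3 (Train): project_id=6 -> matches Alpha
  - task 4 (Audit): project_id=6 -> matches Alpha
  - task 5 (Design): project_id=3 -> matches Vega
  - task 6 (Review): project_id=5 -> matches Aurora
  - task 7 (Plan): project_id=NULL, no match -> dropped
So 2 of 7 rows are dropped.

SQL:
SELECT a.name, b.name AS project
FROM tasks a
INNER JOIN projects b ON a.project_id = b.id

Result:
name   | project
-------+--------
Deploy | Gamma  
Train  | Alpha  
Audit  | Alpha  
Design | Vega   
Review | Aurora 


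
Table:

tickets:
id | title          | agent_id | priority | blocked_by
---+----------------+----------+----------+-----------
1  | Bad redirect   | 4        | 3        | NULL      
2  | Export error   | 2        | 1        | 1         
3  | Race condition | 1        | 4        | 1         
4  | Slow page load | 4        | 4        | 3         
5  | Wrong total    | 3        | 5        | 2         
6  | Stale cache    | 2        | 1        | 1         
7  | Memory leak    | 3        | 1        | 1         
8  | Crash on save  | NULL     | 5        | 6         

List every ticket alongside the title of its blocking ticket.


This is a self-join: tickets is joined to a second copy of itself, matching each row's blocked_by to another row's id. Use LEFT JOIN so rows with blocked_by=NULL are kept.
  - ticket 1 (Bad redirect): blocked_by=NULL -> NULL
  - ticket 2 (Export error): blocked_by=1 -> Bad redirect
  - ticket 3 (Race condition): blocked_by=1 -> Bad redirect
  - ticket 4 (Slow page load): blocked_by=3 -> Race condition
  - ticket 5 (Wrong total): blocked_by=2 -> Export error
  - ticket 6 (Stale cache): blocked_by=1 -> Bad redirect
  - ticket 7 (Memory leak): blocked_by=1 -> Bad redirect
  - ticket 8 (Crash on save): blocked_by=6 -> Stale cache

SQL:
SELECT a.title AS item, b.title AS blocked_by
FROM tickets a
LEFT JOIN tickets b ON a.blocked_by = b.id

Result:
item           | blocked_by    
---------------+---------------
Bad redirect   | NULL          
Export error   | Bad redirect  
Race condition | Bad redirect  
Slow page load | Race condition
Wrong total    | Export error  
Stale cache    | Bad redirect  
Memory leak    | Bad redirect  
Crash on save  | Stale cache   


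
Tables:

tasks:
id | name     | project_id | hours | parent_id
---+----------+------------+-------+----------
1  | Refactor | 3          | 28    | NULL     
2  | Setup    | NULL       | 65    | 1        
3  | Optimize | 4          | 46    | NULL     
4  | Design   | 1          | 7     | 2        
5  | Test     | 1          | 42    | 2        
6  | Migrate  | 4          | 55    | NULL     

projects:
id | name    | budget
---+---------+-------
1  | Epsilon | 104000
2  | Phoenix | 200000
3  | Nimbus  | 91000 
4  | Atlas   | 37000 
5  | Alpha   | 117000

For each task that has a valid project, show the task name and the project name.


INNER JOIN keeps only tasks rows whose project_id matches an id in projects. Walk through each task:
  - task 1 (Refactor): project_id=3 -> matches Nimbus
  - task 2 (Setup): project_id=NULL, no match -> dropped
  - task 3 (Optimize): project_id=4 -> matches Atlas
  - task 4 (Design): project_id=1 -> matches Epsilon
  - task 5 (Test): project_id=1 -> matches Epsilon
  - task 6 (Migrate): project_id=4 -> matches Atlas
So 1 of 6 rows is dropped.

SQL:
SELECT a.name, b.name AS project
FROM tasks a
INNER JOIN projects b ON a.project_id = b.id

Result:
name     | project
---------+--------
Refactor | Nimbus 
Optimize | Atlas  
Design   | Epsilon
Test     | Epsilon
Migrate  | Atlas  


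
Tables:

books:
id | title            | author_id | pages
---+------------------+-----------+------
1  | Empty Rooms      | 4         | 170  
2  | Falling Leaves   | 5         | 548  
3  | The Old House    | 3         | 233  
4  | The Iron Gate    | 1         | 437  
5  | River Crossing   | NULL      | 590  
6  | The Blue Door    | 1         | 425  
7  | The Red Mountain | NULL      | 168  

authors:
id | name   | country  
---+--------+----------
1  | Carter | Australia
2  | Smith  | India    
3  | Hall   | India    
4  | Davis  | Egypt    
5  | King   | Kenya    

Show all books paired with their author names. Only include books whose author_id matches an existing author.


INNER JOIN keeps only books rows whose author_id matches an id in authors. Walk through each book:
  - book 1 (Empty Rooms): author_id=4 -> matches Davis
  - book 2 (Falling Leaves): author_id=5 -> matches King
  - book 3 (The Old House): author_id=3 -> matches Hall
  - book 4 (The Iron Gate): author_id=1 -> matches Carter
  - book 5 (River Crossing): author_id=NULL, no match -> dropped
  - book 6 (The Blue Door): author_id=1 -> matches Carter
  - book 7 (The Red Mountain): author_id=NULL, no match -> dropped
So 2 of 7 rows are dropped.

SQL:
SELECT a.title, b.name AS author
FROM books a
INNER JOIN authors b ON a.author_id = b.id

Result:
title          | author
---------------+-------
Empty Rooms    | Davis 
Falling Leaves | King  
The Old House  | Hall  
The Iron Gate  | Carter
The Blue Door  | Carter


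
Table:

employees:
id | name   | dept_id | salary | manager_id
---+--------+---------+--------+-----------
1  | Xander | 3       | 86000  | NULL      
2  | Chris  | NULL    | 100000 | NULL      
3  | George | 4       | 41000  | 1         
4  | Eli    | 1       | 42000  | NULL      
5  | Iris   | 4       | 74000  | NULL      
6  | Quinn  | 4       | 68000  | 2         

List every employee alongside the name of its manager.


This is a self-join: employees is joined to a second copy of itself, matching each row's manager_id to another row's id. Use LEFT JOIN so rows with manager_id=NULL are kept.
  - employee 1 (Xander): manager_id=NULL -> NULL
  - employee 2 (Chris): manager_id=NULL -> NULL
  - employee 3 (George): manager_id=1 -> Xander
  - employee 4 (Eli): manager_id=NULL -> NULL
  - employee 5 (Iris): manager_id=NULL -> NULL
  - employee 6 (Quinn): manager_id=2 -> Chris

SQL:
SELECT a.name AS item, b.name AS manager
FROM employees a
LEFT JOIN employees b ON a.manager_id = b.id

Result:
item   | manager
-------+--------
Xander | NULL   
Chris  | NULL   
George | Xander 
Eli    | NULL   
Iris   | NULL   
Quinn  | Chris  


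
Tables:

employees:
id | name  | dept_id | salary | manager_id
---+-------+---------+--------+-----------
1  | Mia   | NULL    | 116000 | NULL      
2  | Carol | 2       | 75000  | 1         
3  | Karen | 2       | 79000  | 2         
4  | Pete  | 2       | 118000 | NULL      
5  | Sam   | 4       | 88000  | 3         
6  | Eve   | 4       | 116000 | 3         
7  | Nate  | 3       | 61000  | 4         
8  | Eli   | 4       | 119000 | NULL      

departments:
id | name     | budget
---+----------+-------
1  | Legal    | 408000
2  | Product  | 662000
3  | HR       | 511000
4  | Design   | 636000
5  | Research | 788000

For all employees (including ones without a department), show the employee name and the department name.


LEFT JOIN keeps every row from employees (the left table); where dept_id has no match in departments, the department columns become NULL. Walk through each employee:
  - employee 1 (Mia): dept_id=NULL, no match -> kept with NULL
  - employee 2 (Carol): dept_id=2 -> matches Product
  - employee 3 (Karen): dept_id=2 -> matches Product
  - employee 4 (Pete): dept_id=2 -> matches Product
  - employee 5 (Sam): dept_id=4 -> matches Design
  - employee 6 (Eve): dept_id=4 -> matches Design
  - employee 7 (Nate): dept_id=3 -> matches HR
  - employee 8 (Eli): dept_id=4 -> matches Design
All 8 rows appear; 1 has NULL department.

SQL:
SELECT a.name, b.name AS department
FROM employees a
LEFT JOIN departments b ON a.dept_id = b.id

Result:
name  | department
------+-----------
Mia   | NULL      
Carol | Product   
Karen | Product   
Pete  | Product   
Sam   | Design    
Eve   | Design    
Nate  | HR        
Eli   | Design    


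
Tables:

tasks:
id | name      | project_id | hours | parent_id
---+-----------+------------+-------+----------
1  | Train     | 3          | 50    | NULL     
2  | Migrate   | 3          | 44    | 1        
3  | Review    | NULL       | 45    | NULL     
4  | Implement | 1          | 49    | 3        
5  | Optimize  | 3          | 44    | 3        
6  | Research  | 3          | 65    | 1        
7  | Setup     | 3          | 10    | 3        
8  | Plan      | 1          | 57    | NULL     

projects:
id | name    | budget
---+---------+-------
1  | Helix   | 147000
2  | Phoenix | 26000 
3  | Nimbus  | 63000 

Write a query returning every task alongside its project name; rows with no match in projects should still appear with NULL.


LEFT JOIN keeps every row from tasks (the left table); where project_id has no match in projects, the project columns become NULL. Walk through each task:
  - task 1 (Train): project_id=3 -> matches Nimbus
  - task 2 (Migrate): project_id=3 -> matches Nimbus
  - task 3 (Review): project_id=NULL, no match -> kept with NULL
  - task 4 (Implement): project_id=1 -> matches Helix
  - task 5 (Optimize): project_id=3 -> matches Nimbus
  - task 6 (Research): project_id=3 -> matches Nimbus
  - task 7 (Setup): project_id=3 -> matches Nimbus
  - task 8 (Plan): project_id=1 -> matches Helix
All 8 rows appear; 1 has NULL project.

SQL:
SELECT a.name, b.name AS project
FROM tasks a
LEFT JOIN projects b ON a.project_id = b.id

Result:
name      | project
----------+--------
Train     | Nimbus 
Migrate   | Nimbus 
Review    | NULL   
Implement | Helix  
Optimize  | Nimbus 
Research  | Nimbus 
Setup     | Nimbus 
Plan      | Helix  


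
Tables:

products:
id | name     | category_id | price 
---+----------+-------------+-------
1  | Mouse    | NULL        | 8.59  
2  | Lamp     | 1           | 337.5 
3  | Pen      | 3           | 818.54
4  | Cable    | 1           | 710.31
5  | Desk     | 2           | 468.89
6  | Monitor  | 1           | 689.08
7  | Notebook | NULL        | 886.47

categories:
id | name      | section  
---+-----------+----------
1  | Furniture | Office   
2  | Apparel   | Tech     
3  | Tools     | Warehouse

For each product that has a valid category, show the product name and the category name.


INNER JOIN keeps only products rows whose category_id matches an id in categories. Walk through each product:
  - product 1 (Mouse): category_id=NULL, no match -> dropped
  - product 2 (Lamp): category_id=1 -> matches Furniture
  - product 3 (Pen): category_id=3 -> matches Tools
  - product 4 (Cable): category_id=1 -> matches Furniture
  - product 5 (Desk): category_id=2 -> matches Apparel
  - product 6 (Monitor): category_id=1 -> matches Furniture
  - product 7 (Notebook): category_id=NULL, no match -> dropped
So 2 of 7 rows are dropped.

SQL:
SELECT a.name, b.name AS category
FROM products a
INNER JOIN categories b ON a.category_id = b.id

Result:
name    | category 
--------+----------
Lamp    | Furniture
Pen     | Tools    
Cable   | Furniture
Desk    | Apparel  
Monitor | Furniture


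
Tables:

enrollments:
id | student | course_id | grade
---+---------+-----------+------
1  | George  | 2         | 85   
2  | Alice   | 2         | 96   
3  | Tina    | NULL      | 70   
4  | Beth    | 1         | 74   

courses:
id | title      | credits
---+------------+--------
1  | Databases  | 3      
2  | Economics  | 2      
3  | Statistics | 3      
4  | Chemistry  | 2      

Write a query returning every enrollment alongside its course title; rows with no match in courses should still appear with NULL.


LEFT JOIN keeps every row from enrollments (the left table); where course_id has no match in courses, the course columns become NULL. Walk through each enrollment:
  - enrollment 1 (George): course_id=2 -> matches Economics
  - enrollment 2 (Alice): course_id=2 -> matches Economics
  - enrollment 3 (Tina): course_id=NULL, no match -> kept with NULL
  - enrollment 4 (Beth): course_id=1 -> matches Databases
All 4 rows appear; 1 has NULL course.

SQL:
SELECT a.student, b.title AS course
FROM enrollments a
LEFT JOIN courses b ON a.course_id = b.id

Result:
student | course   
--------+----------
George  | Economics
Alice   | Economics
Tina    | NULL     
Beth    | Databases


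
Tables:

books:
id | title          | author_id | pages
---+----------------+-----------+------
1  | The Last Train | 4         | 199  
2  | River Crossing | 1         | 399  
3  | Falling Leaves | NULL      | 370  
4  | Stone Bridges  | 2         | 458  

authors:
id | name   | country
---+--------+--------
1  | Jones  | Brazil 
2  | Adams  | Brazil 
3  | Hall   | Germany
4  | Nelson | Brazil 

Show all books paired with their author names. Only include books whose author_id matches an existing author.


INNER JOIN keeps only books rows whose author_id matches an id in authors. Walk through each book:
  - book 1 (The Last Train): author_id=4 -> matches Nelson
  - book 2 (River Crossing): author_id=1 -> matches Jones
  - book 3 (Falling Leaves): author_id=NULL, no match -> dropped
  - book 4 (Stone Bridges): author_id=2 -> matches Adams
So 1 of 4 rows is dropped.

SQL:
SELECT a.title, b.name AS author
FROM books a
INNER JOIN authors b ON a.author_id = b.id

Result:
title          | author
---------------+-------
The Last Train | Nelson
River Crossing | Jones 
Stone Bridges  | Adams 


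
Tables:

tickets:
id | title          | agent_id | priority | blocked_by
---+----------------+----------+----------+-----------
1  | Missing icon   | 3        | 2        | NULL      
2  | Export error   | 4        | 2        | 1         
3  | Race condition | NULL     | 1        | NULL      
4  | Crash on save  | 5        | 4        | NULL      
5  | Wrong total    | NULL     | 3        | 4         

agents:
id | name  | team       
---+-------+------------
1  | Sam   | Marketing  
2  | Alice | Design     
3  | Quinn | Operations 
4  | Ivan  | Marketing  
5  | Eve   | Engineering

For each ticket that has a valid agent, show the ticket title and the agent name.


INNER JOIN keeps only tickets rows whose agent_id matches an id in agents. Walk through each ticket:
  - ticket 1 (Missing icon): agent_id=3 -> matches Quinn
  - ticket 2 (Export error): agent_id=4 -> matches Ivan
  - ticket 3 (Race condition): agent_id=NULL, no match -> dropped
  - ticket 4 (Crash on save): agent_id=5 -> matches Eve
  - ticket 5 (Wrong total): agent_id=NULL, no match -> dropped
So 2 of 5 rows are dropped.

SQL:
SELECT a.title, b.name AS agent
FROM tickets a
INNER JOIN agents b ON a.agent_id = b.id

Result:
title         | agent
--------------+------
Missing icon  | Quinn
Export error  | Ivan 
Crash on save | Eve  


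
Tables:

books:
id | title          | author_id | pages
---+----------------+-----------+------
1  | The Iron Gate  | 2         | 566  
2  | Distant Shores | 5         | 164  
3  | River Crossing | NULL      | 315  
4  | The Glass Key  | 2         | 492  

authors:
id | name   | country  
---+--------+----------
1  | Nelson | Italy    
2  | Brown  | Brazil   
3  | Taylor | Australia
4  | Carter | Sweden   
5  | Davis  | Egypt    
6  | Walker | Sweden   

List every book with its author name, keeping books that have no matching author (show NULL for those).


LEFT JOIN keeps every row from books (the left table); where author_id has no match in authors, the author columns become NULL. Walk through each book:
  - book 1 (The Iron Gate): author_id=2 -> matches Brown
  - book 2 (Distant Shores): author_id=5 -> matches Davis
  - book 3 (River Crossing): author_id=NULL, no match -> kept with NULL
  - book 4 (The Glass Key): author_id=2 -> matches Brown
All 4 rows appear; 1 has NULL author.

SQL:
SELECT a.title, b.name AS author
FROM books a
LEFT JOIN authors b ON a.author_id = b.id

Result:
title          | author
---------------+-------
The Iron Gate  | Brown 
Distant Shores | Davis 
River Crossing | NULL  
The Glass Key  | Brown 


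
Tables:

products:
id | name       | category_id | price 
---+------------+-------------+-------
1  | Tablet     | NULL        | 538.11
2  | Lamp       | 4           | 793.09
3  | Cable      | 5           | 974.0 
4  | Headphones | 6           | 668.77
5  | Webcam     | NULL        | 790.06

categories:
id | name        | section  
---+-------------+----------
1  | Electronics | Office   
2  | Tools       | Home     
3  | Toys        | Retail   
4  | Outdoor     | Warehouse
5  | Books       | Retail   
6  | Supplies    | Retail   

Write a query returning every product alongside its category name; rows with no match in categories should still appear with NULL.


LEFT JOIN keeps every row from products (the left table); where category_id has no match in categories, the category columns become NULL. Walk through each product:
  - product 1 (Tablet): category_id=NULL, no match -> kept with NULL
  - product 2 (Lamp): category_id=4 -> matches Outdoor
  - product 3 (Cable): category_id=5 -> matches Books
  - product 4 (Headphones): category_id=6 -> matches Supplies
  - product 5 (Webcam): category_id=NULL, no match -> kept with NULL
All 5 rows appear; 2 have NULL category.

SQL:
SELECT a.name, b.name AS category
FROM products a
LEFT JOIN categories b ON a.category_id = b.id

Result:
name       | category
-----------+---------
Tablet     | NULL    
Lamp       | Outdoor 
Cable      | Books   
Headphones | Supplies
Webcam     | NULL    


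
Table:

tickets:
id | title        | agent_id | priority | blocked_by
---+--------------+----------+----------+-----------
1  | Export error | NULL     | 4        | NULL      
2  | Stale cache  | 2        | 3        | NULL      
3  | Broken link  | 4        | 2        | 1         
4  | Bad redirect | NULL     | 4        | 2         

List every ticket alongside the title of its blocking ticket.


This is a self-join: tickets is joined to a second copy of itself, matching each row's blocked_by to another row's id. Use LEFT JOIN so rows with blocked_by=NULL are kept.
  - ticket 1 (Export error): blocked_by=NULL -> NULL
  - ticket 2 (Stale cache): blocked_by=NULL -> NULL
  - ticket 3 (Broken link): blocked_by=1 -> Export error
  - ticket 4 (Bad redirect): blocked_by=2 -> Stale cache

SQL:
SELECT a.title AS item, b.title AS blocked_by
FROM tickets a
LEFT JOIN tickets b ON a.blocked_by = b.id

Result:
item         | blocked_by  
-------------+-------------
Export error | NULL        
Stale cache  | NULL        
Broken link  | Export error
Bad redirect | Stale cache 


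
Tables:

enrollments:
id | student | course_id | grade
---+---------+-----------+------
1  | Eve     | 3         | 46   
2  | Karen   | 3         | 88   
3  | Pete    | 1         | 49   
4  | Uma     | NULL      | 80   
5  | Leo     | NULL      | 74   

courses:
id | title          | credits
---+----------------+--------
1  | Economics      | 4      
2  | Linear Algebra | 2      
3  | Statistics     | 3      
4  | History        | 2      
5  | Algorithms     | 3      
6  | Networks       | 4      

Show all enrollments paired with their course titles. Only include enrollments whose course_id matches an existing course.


INNER JOIN keeps only enrollments rows whose course_id matches an id in courses. Walk through each enrollment:
  - enrollment 1 (Eve): course_id=3 -> matches Statistics
  - enrollment 2 (Karen): course_id=3 -> matches Statistics
  - enrollment 3 (Pete): course_id=1 -> matches Economics
  - enrollment 4 (Uma): course_id=NULL, no match -> dropped
  - enrollment 5 (Leo): course_id=NULL, no match -> dropped
So 2 of 5 rows are dropped.

SQL:
SELECT a.student, b.title AS course
FROM enrollments a
INNER JOIN courses b ON a.course_id = b.id

Result:
student | course    
--------+-----------
Eve     | Statistics
Karen   | Statistics
Pete    | Economics 


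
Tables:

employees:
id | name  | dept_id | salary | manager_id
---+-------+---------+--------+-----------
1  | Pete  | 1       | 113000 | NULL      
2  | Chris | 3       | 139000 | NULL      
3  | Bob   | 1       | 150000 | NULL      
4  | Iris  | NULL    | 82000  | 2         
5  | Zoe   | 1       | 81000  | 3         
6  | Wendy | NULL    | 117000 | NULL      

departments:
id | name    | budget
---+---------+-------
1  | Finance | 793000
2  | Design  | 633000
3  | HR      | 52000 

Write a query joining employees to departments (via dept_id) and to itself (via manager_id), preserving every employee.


Two LEFT JOINs from the same base table employees: one to departments via dept_id, one to employees itself via manager_id. Both are LEFT so every employee is preserved.
Match against departments:
  - employee 1 (Pete): dept_id=1 -> matches Finance
  - employee 2 (Chris): dept_id=3 -> matches HR
  - employee 3 (Bob): dept_id=1 -> matches Finance
  - employee 4 (Iris): dept_id=NULL, no match -> kept with NULL
  - employee 5 (Zoe): dept_id=1 -> matches Finance
  - employee 6 (Wendy): dept_id=NULL, no match -> kept with NULL
Match against employees (self):
  - employee 1 (Pete): manager_id=NULL -> NULL
  - employee 2 (Chris): manager_id=NULL -> NULL
  - employee 3 (Bob): manager_id=NULL -> NULL
  - employee 4 (Iris): manager_id=2 -> Chris
  - employee 5 (Zoe): manager_id=3 -> Bob
  - employee 6 (Wendy): manager_id=NULL -> NULL

SQL:
SELECT a.name, b.name AS department, c.name AS manager
FROM employees a
LEFT JOIN departments b ON a.dept_id = b.id
LEFT JOIN employees c ON a.manager_id = c.id

Result:
name  | department | manager
------+------------+--------
Pete  | Finance    | NULL   
Chris | HR         | NULL   
Bob   | Finance    | NULL   
Iris  | NULL       | Chris  
Zoe   | Finance    | Bob    
Wendy | NULL       | NULL   
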